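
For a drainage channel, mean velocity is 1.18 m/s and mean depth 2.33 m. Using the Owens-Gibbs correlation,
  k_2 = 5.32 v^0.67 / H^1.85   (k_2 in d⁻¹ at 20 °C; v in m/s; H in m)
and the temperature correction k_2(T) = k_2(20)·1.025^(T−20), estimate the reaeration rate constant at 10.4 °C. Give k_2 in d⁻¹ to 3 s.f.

k_2 ≈ 0.981 d⁻¹

k_2(20) = 5.32 × 1.18^0.67 / 2.33^1.85 = 5.32 × 1.117 / 4.782 = 1.243 d⁻¹.
k_2(10.4) = 1.243 × 1.025^(10.4−20) = 1.243 × 0.7890 = 0.9807 d⁻¹.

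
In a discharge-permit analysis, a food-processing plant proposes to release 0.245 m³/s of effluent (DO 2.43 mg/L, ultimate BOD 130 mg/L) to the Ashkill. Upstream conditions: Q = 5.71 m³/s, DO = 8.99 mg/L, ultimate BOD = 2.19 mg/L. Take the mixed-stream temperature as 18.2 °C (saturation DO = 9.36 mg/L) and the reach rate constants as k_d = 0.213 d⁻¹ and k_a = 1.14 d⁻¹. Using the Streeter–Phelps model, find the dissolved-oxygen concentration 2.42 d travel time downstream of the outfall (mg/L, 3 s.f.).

Mixed DO = (5.71×8.99 + 0.245×2.43)/(5.71+0.245) = 51.93/5.955 = 8.720 mg/L.
Mixed L₀ = (5.71×2.19 + 0.245×130)/(5.955) = 44.35/5.955 = 7.448 mg/L.
Initial deficit D₀ = C_s − DO₀ = 9.36 − 8.720 = 0.6399 mg/L.
D(2.42) = [0.213×7.448/(1.14−0.213)](e^(−0.213×2.42) − e^(−1.14×2.42)) + 0.6399 e^(−1.14×2.42)
= 1.711 × (0.5972 − 0.06337) + 0.6399 × 0.06337 = 0.9542 mg/L.
DO = 9.36 − 0.9542 = 8.406 mg/L.

DO ≈ 8.41 mg/L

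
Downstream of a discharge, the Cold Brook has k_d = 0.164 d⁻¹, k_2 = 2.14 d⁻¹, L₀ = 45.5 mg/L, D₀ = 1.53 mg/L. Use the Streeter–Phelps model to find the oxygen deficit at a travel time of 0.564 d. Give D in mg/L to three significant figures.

D ≈ 2.77 mg/L

k_d L₀/(k_2−k_d) = 0.164×45.5/(2.14−0.164) = 7.462/1.976 = 3.776 mg/L.
e^(−k_d t) = e^(−0.164×0.5640) = 0.9117; e^(−k_2 t) = e^(−2.14×0.5640) = 0.2991.
D = 3.776 × (0.9117 − 0.2991) + 1.53 × 0.2991 = 2.313 + 0.4576 = 2.771 mg/L.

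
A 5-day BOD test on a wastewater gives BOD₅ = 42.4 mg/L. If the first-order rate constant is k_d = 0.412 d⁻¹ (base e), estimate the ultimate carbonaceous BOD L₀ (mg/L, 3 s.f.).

BOD₅ = L₀(1 − e^(−5k_d)) ⇒ L₀ = BOD₅ / (1 − e^(−5×0.412))
= 42.4 / (1 − 0.1275) = 42.4 / 0.8725 = 48.59 mg/L.

L₀ ≈ 48.6 mg/L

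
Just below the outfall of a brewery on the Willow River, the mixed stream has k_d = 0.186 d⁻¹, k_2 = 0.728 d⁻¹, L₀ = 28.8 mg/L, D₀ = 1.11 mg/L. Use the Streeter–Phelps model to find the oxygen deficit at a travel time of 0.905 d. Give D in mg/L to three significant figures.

D ≈ 3.81 mg/L

k_d L₀/(k_2−k_d) = 0.186×28.8/(0.728−0.186) = 5.357/0.5420 = 9.883 mg/L.
e^(−k_d t) = e^(−0.186×0.9050) = 0.8451; e^(−k_2 t) = e^(−0.728×0.9050) = 0.5175.
D = 9.883 × (0.8451 − 0.5175) + 1.11 × 0.5175 = 3.238 + 0.5744 = 3.812 mg/L.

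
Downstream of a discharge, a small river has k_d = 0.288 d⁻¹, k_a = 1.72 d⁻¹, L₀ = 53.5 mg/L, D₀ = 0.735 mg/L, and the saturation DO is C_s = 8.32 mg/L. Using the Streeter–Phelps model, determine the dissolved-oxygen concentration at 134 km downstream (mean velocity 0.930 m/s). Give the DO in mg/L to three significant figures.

Travel time t = x/v = 134 km / (0.930 m/s) = 134000 m / 0.930 m/s = 144100 s = 1.668 d.
k_d L₀/(k_a−k_d) = 0.288×53.5/(1.72−0.288) = 15.41/1.432 = 10.76 mg/L.
e^(−k_d t) = e^(−0.288×1.668) = 0.6186; e^(−k_a t) = e^(−1.72×1.668) = 0.05679.
D = 10.76 × (0.6186 − 0.05679) + 0.735 × 0.05679 = 6.045 + 0.04174 = 6.087 mg/L.
DO = C_s − D = 8.32 − 6.087 = 2.233 mg/L.

DO ≈ 2.23 mg/L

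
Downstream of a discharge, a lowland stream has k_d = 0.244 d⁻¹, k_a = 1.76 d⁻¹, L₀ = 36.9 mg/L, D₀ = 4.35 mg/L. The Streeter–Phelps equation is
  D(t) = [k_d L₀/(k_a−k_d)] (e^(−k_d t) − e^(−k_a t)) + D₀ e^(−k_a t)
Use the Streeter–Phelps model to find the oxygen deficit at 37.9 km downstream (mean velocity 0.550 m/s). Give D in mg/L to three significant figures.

D ≈ 4.50 mg/L

Travel time t = x/v = 37.9 km / (0.550 m/s) = 37900 m / 0.550 m/s = 68910 s = 0.7976 d.
k_d L₀/(k_a−k_d) = 0.244×36.9/(1.76−0.244) = 9.004/1.516 = 5.939 mg/L.
e^(−k_d t) = e^(−0.244×0.7976) = 0.8232; e^(−k_a t) = e^(−1.76×0.7976) = 0.2457.
D = 5.939 × (0.8232 − 0.2457) + 4.35 × 0.2457 = 3.430 + 1.069 = 4.498 mg/L.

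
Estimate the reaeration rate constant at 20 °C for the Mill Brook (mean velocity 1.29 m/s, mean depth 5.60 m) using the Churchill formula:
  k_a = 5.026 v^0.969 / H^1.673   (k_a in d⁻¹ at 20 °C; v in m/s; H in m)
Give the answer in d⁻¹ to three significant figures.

k_a = 5.026 × 1.29^0.969 / 5.60^1.673 = 5.026 × 1.280 / 17.85 = 0.3603 d⁻¹.

k_a ≈ 0.360 d⁻¹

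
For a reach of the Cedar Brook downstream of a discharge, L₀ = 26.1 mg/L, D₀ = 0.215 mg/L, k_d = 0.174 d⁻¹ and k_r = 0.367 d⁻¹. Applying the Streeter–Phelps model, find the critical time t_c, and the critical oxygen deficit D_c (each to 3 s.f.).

With k_r/k_d = 2.109 and 1 − D₀(k_r−k_d)/(k_d L₀) = 0.9909,
t_c = ln(2.109 × 0.9909) / (0.367 − 0.174) = ln(2.090) / 0.1930 = 0.7371/0.1930 = 3.819 d.
D_c = (k_d/k_r) L₀ e^(−k_d t_c) = (0.174/0.367) × 26.1 × e^(−0.174×3.819) = 0.4741 × 26.1 × 0.5145 = 6.367 mg/L.

t_c ≈ 3.82 d; D_c ≈ 6.37 mg/L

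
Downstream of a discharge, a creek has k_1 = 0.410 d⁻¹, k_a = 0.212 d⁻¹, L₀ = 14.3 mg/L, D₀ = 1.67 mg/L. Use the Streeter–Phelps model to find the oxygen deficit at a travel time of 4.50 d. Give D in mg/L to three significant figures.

k_1 L₀/(k_a−k_1) = 0.410×14.3/(0.212−0.410) = 5.863/-0.1980 = -29.61 mg/L.
e^(−k_1 t) = e^(−0.410×4.500) = 0.1580; e^(−k_a t) = e^(−0.212×4.500) = 0.3852.
D = -29.61 × (0.1580 − 0.3852) + 1.67 × 0.3852 = 6.727 + 0.6433 = 7.370 mg/L.

D ≈ 7.37 mg/L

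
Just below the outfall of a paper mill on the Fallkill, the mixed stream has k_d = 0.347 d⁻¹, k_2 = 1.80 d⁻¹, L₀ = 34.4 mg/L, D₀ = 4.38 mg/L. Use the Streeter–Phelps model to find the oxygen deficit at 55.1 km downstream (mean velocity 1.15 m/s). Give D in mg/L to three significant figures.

D ≈ 5.36 mg/L

Travel time t = x/v = 55.1 km / (1.15 m/s) = 55100 m / 1.15 m/s = 47910 s = 0.5545 d.
k_d L₀/(k_2−k_d) = 0.347×34.4/(1.80−0.347) = 11.94/1.453 = 8.215 mg/L.
e^(−k_d t) = e^(−0.347×0.5545) = 0.8250; e^(−k_2 t) = e^(−1.80×0.5545) = 0.3685.
D = 8.215 × (0.8250 − 0.3685) + 4.38 × 0.3685 = 3.750 + 1.614 = 5.364 mg/L.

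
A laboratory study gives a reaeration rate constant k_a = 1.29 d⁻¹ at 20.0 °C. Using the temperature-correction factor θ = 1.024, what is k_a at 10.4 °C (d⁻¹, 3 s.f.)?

k_a ≈ 1.03 d⁻¹

k_a(T₂) = k_a(T₁) · θ^(T₂−T₁) = 1.29 × 1.024^(10.4−20.0)
= 1.29 × 1.024^-9.60 = 1.29 × 0.7964 = 1.027 d⁻¹.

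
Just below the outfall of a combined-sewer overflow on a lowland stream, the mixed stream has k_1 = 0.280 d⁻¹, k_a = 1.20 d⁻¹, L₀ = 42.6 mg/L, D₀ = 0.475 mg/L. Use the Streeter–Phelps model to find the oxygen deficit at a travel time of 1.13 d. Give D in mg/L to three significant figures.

D ≈ 6.23 mg/L

k_1 L₀/(k_a−k_1) = 0.280×42.6/(1.20−0.280) = 11.93/0.9200 = 12.97 mg/L.
e^(−k_1 t) = e^(−0.280×1.130) = 0.7288; e^(−k_a t) = e^(−1.20×1.130) = 0.2577.
D = 12.97 × (0.7288 − 0.2577) + 0.475 × 0.2577 = 6.108 + 0.1224 = 6.230 mg/L.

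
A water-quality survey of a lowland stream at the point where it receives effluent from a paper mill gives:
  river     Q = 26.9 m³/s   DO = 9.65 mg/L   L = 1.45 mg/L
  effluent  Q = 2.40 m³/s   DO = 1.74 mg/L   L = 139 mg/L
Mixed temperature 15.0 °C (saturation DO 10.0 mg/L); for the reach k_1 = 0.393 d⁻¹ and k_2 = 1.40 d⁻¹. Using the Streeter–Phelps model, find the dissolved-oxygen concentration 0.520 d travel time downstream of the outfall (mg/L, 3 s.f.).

Mixed DO = (26.9×9.65 + 2.40×1.74)/(26.9+2.40) = 263.8/29.30 = 9.002 mg/L.
Mixed L₀ = (26.9×1.45 + 2.40×139)/(29.30) = 372.6/29.30 = 12.72 mg/L.
Initial deficit D₀ = C_s − DO₀ = 10.0 − 9.002 = 0.9979 mg/L.
D(0.520) = [0.393×12.72/(1.40−0.393)](e^(−0.393×0.520) − e^(−1.40×0.520)) + 0.9979 e^(−1.40×0.520)
= 4.963 × (0.8152 − 0.4829) + 0.9979 × 0.4829 = 2.131 mg/L.
DO = 10.0 − 2.131 = 7.869 mg/L.

DO ≈ 7.87 mg/L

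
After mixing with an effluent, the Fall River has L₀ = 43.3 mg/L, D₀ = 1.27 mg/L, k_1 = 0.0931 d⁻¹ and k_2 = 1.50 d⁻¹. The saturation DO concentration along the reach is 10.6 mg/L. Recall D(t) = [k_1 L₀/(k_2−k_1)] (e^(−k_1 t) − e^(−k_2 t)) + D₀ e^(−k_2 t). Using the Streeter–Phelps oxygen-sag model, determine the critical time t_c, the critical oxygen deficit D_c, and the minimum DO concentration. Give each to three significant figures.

t_c = [1/(k_2−k_1)] ln[(k_2/k_1)(1 − D₀(k_2−k_1)/(k_1 L₀))]
= [1/(1.50−0.0931)] ln[(1.50/0.0931)(1 − 1.27×1.407/(0.0931×43.3))]
= (1/1.407) ln[16.11 × 0.5568] = 0.7108 × ln(8.971) = 0.7108 × 2.194 = 1.559 d.
L(t_c) = L₀ e^(−k_1 t_c) = 43.3 × 0.8649 = 37.45 mg/L, and at the critical point k_2 D_c = k_1 L, so D_c = (0.0931/1.50) × 37.45 = 2.324 mg/L.
Minimum DO = C_s − D_c = 10.6 − 2.324 = 8.276 mg/L.

t_c ≈ 1.56 d; D_c ≈ 2.32 mg/L; min DO ≈ 8.28 mg/L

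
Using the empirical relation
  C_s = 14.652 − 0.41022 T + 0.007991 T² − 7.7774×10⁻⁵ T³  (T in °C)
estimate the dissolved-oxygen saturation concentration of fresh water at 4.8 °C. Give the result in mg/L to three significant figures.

C_s = 14.652 − 0.41022×4.8 + 0.007991×4.8² − 7.7774×10⁻⁵×4.8³ = 12.86 mg/L.

C_s ≈ 12.9 mg/L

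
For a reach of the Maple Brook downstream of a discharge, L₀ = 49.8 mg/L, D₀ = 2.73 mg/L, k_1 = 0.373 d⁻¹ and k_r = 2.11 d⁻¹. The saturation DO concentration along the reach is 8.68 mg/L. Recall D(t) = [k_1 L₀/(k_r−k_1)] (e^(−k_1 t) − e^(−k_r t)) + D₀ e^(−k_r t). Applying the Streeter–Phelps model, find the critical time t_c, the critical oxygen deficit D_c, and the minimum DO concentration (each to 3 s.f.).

t_c ≈ 0.828 d; D_c ≈ 6.46 mg/L; min DO ≈ 2.22 mg/L

With k_r/k_1 = 5.657 and 1 − D₀(k_r−k_1)/(k_1 L₀) = 0.7447,
t_c = ln(5.657 × 0.7447) / (2.11 − 0.373) = ln(4.213) / 1.737 = 1.438/1.737 = 0.8279 d.
L(t_c) = L₀ e^(−k_1 t_c) = 49.8 × 0.7343 = 36.57 mg/L, and at the critical point k_r D_c = k_1 L, so D_c = (0.373/2.11) × 36.57 = 6.465 mg/L.
Minimum DO = C_s − D_c = 8.68 − 6.465 = 2.215 mg/L.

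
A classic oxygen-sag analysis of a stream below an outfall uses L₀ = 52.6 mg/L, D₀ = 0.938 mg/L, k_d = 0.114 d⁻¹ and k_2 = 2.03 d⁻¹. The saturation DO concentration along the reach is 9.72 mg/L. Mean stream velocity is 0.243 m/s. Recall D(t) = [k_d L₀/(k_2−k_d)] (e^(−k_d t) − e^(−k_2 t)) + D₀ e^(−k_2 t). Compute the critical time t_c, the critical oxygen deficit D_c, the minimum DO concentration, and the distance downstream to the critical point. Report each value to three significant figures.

With k_2/k_d = 17.81 and 1 − D₀(k_2−k_d)/(k_d L₀) = 0.7003,
t_c = ln(17.81 × 0.7003) / (2.03 − 0.114) = ln(12.47) / 1.916 = 2.523/1.916 = 1.317 d.
D_c = (k_d/k_2) L₀ e^(−k_d t_c) = (0.114/2.03) × 52.6 × e^(−0.114×1.317) = 0.05616 × 52.6 × 0.8606 = 2.542 mg/L.
Minimum DO = C_s − D_c = 9.72 − 2.542 = 7.178 mg/L.
x_c = v t_c = 0.243 m/s × 1.317 d × 86400 s/d = 27650 m ≈ 27.7 km.

t_c ≈ 1.32 d; D_c ≈ 2.54 mg/L; min DO ≈ 7.18 mg/L; x_c ≈ 27.7 km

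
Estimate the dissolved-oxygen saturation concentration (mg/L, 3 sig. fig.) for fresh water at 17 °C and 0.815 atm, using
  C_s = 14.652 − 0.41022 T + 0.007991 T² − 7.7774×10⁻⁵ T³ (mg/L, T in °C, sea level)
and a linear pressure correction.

C_s ≈ 7.83 mg/L

At sea level: C_s = 14.652 − 0.41022×17 + 0.007991×17² − 7.7774×10⁻⁵×17³ = 9.606 mg/L.
Pressure correction: C_s' = 9.606 × 0.815 = 7.829 mg/L.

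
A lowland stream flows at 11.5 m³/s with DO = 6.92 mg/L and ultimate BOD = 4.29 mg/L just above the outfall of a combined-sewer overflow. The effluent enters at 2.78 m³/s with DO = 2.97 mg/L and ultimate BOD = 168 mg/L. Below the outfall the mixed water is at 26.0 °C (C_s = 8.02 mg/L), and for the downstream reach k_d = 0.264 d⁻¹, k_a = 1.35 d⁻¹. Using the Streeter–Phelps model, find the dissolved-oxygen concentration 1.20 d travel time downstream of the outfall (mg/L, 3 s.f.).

DO ≈ 2.99 mg/L

Mixed DO = (11.5×6.92 + 2.78×2.97)/(11.5+2.78) = 87.84/14.28 = 6.151 mg/L.
Mixed L₀ = (11.5×4.29 + 2.78×168)/(14.28) = 516.4/14.28 = 36.16 mg/L.
Initial deficit D₀ = C_s − DO₀ = 8.02 − 6.151 = 1.869 mg/L.
D(1.20) = [0.264×36.16/(1.35−0.264)](e^(−0.264×1.20) − e^(−1.35×1.20)) + 1.869 e^(−1.35×1.20)
= 8.790 × (0.7285 − 0.1979) + 1.869 × 0.1979 = 5.034 mg/L.
DO = 8.02 − 5.034 = 2.986 mg/L.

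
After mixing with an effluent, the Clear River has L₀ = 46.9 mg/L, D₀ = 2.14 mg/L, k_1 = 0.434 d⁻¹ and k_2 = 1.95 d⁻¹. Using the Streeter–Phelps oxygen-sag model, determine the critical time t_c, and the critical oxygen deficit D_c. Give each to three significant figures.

t_c = [1/(k_2−k_1)] ln[(k_2/k_1)(1 − D₀(k_2−k_1)/(k_1 L₀))]
= [1/(1.95−0.434)] ln[(1.95/0.434)(1 − 2.14×1.516/(0.434×46.9))]
= (1/1.516) ln[4.493 × 0.8406] = 0.6596 × ln(3.777) = 0.6596 × 1.329 = 0.8766 d.
L(t_c) = L₀ e^(−k_1 t_c) = 46.9 × 0.6836 = 32.06 mg/L, and at the critical point k_2 D_c = k_1 L, so D_c = (0.434/1.95) × 32.06 = 7.135 mg/L.

t_c ≈ 0.877 d; D_c ≈ 7.14 mg/L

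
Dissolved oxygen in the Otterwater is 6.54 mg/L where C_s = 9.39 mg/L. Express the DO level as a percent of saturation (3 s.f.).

69.6 % saturation

% saturation = C/C_s × 100 = 6.54/9.39 × 100 = 69.6 %.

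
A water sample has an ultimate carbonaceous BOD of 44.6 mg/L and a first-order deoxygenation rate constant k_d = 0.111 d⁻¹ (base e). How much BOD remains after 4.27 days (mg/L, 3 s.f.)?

L ≈ 27.8 mg/L

L_t = L₀ e^(−k_d t) = 44.6 × e^(−0.111×4.27) = 44.6 × 0.6225 = 27.76 mg/L.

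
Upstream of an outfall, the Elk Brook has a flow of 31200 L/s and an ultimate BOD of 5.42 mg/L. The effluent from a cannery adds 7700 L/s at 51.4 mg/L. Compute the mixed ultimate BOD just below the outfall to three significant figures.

Flow-weighted mixing: C = (Q_r C_r + Q_w C_w)/(Q_r + Q_w)
= (31200×5.42 + 7700×51.4)/(31200 + 7700) = 564900/38900 = 14.52 mg/L.

14.5 mg/L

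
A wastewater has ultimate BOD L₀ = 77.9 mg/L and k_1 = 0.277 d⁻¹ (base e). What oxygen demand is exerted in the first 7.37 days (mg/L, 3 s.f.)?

y ≈ 67.8 mg/L

y_t = L₀(1 − e^(−k_1 t)) = 77.9 × (1 − e^(−0.277×7.37))
= 77.9 × (1 − 0.1298) = 77.9 × 0.8702 = 67.79 mg/L.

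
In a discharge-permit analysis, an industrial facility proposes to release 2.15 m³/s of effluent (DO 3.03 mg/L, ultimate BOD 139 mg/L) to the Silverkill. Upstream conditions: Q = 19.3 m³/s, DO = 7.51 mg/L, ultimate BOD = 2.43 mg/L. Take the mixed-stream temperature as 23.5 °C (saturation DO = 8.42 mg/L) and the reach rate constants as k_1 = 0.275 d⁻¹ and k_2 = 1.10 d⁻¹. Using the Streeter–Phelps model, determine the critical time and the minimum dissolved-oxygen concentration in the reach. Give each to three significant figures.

t_c ≈ 1.33 d; minimum DO ≈ 5.62 mg/L

Mixed DO = (19.3×7.51 + 2.15×3.03)/(19.3+2.15) = 151.5/21.45 = 7.061 mg/L.
Mixed L₀ = (19.3×2.43 + 2.15×139)/(21.45) = 345.7/21.45 = 16.12 mg/L.
Initial deficit D₀ = C_s − DO₀ = 8.42 − 7.061 = 1.359 mg/L.
t_c = (1/0.8250) ln[(1.10/0.275)(1 − 1.359×0.8250/(0.275×16.12))] = 1.212 × ln(2.988) = 1.327 d.
D_c = (0.275/1.10) × 16.12 × e^(−0.275×1.327) = 0.2500 × 16.12 × 0.6943 = 2.798 mg/L.
Minimum DO = 8.42 − 2.798 = 5.622 mg/L.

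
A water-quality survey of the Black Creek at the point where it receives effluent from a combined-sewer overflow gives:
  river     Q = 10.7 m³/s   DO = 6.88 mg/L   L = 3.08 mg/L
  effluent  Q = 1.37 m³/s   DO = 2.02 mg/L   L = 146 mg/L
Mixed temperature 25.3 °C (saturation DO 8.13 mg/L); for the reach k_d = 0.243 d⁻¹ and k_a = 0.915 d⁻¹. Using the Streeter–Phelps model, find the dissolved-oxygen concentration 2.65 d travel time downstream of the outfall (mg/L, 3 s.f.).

DO ≈ 4.92 mg/L

Mixed DO = (10.7×6.88 + 1.37×2.02)/(10.7+1.37) = 76.38/12.07 = 6.328 mg/L.
Mixed L₀ = (10.7×3.08 + 1.37×146)/(12.07) = 233.0/12.07 = 19.30 mg/L.
Initial deficit D₀ = C_s − DO₀ = 8.13 − 6.328 = 1.802 mg/L.
D(2.65) = [0.243×19.30/(0.915−0.243)](e^(−0.243×2.65) − e^(−0.915×2.65)) + 1.802 e^(−0.915×2.65)
= 6.980 × (0.5252 − 0.08850) + 1.802 × 0.08850 = 3.208 mg/L.
DO = 8.13 − 3.208 = 4.922 mg/L.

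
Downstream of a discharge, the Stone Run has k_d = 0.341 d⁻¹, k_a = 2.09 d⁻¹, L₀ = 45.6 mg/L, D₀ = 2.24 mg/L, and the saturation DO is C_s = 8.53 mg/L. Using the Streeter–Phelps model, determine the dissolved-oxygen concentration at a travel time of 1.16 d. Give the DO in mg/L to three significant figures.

k_d L₀/(k_a−k_d) = 0.341×45.6/(2.09−0.341) = 15.55/1.749 = 8.891 mg/L.
e^(−k_d t) = e^(−0.341×1.160) = 0.6733; e^(−k_a t) = e^(−2.09×1.160) = 0.08853.
D = 8.891 × (0.6733 − 0.08853) + 2.24 × 0.08853 = 5.199 + 0.1983 = 5.397 mg/L.
DO = C_s − D = 8.53 − 5.397 = 3.133 mg/L.

DO ≈ 3.13 mg/L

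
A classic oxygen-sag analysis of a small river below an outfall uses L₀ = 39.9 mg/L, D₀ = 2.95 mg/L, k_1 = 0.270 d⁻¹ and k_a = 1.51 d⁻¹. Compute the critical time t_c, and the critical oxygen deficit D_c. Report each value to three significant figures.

t_c = [1/(k_a−k_1)] ln[(k_a/k_1)(1 − D₀(k_a−k_1)/(k_1 L₀))]
= [1/(1.51−0.270)] ln[(1.51/0.270)(1 − 2.95×1.240/(0.270×39.9))]
= (1/1.240) ln[5.593 × 0.6604] = 0.8065 × ln(3.694) = 0.8065 × 1.307 = 1.054 d.
D_c = (k_1/k_a) L₀ e^(−k_1 t_c) = (0.270/1.51) × 39.9 × e^(−0.270×1.054) = 0.1788 × 39.9 × 0.7524 = 5.368 mg/L.

t_c ≈ 1.05 d; D_c ≈ 5.37 mg/L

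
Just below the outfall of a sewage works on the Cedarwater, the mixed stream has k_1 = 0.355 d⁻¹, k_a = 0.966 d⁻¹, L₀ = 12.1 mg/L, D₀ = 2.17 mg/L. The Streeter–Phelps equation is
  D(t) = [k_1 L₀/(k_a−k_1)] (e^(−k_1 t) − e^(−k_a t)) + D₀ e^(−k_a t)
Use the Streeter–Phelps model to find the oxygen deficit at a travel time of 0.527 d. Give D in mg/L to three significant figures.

k_1 L₀/(k_a−k_1) = 0.355×12.1/(0.966−0.355) = 4.295/0.6110 = 7.030 mg/L.
e^(−k_1 t) = e^(−0.355×0.5270) = 0.8294; e^(−k_a t) = e^(−0.966×0.5270) = 0.6010.
D = 7.030 × (0.8294 − 0.6010) + 2.17 × 0.6010 = 1.605 + 1.304 = 2.909 mg/L.

D ≈ 2.91 mg/L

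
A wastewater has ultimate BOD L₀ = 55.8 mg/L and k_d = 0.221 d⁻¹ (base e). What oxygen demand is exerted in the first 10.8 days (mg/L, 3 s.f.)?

y_t = L₀(1 − e^(−k_d t)) = 55.8 × (1 − e^(−0.221×10.8))
= 55.8 × (1 − 0.09192) = 55.8 × 0.9081 = 50.67 mg/L.

y ≈ 50.7 mg/L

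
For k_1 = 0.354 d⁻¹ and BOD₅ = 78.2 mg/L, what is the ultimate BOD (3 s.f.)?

BOD₅ = L₀(1 − e^(−5k_1)) ⇒ L₀ = BOD₅ / (1 − e^(−5×0.354))
= 78.2 / (1 − 0.1703) = 78.2 / 0.8297 = 94.25 mg/L.

L₀ ≈ 94.3 mg/L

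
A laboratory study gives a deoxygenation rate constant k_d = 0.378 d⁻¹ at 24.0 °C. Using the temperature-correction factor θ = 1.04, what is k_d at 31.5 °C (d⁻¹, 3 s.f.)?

k_d(T₂) = k_d(T₁) · θ^(T₂−T₁) = 0.378 × 1.04^(31.5−24.0)
= 0.378 × 1.04^7.50 = 0.378 × 1.342 = 0.5073 d⁻¹.

k_d ≈ 0.507 d⁻¹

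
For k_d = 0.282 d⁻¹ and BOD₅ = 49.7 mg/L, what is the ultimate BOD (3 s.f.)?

L₀ ≈ 65.8 mg/L

BOD₅ = L₀(1 − e^(−5k_d)) ⇒ L₀ = BOD₅ / (1 − e^(−5×0.282))
= 49.7 / (1 − 0.2441) = 49.7 / 0.7559 = 65.75 mg/L.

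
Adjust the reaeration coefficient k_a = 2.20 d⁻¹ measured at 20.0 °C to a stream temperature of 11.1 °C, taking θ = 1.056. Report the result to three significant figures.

k_a(T₂) = k_a(T₁) · θ^(T₂−T₁) = 2.20 × 1.056^(11.1−20.0)
= 2.20 × 1.056^-8.90 = 2.20 × 0.6157 = 1.355 d⁻¹.

k_a ≈ 1.35 d⁻¹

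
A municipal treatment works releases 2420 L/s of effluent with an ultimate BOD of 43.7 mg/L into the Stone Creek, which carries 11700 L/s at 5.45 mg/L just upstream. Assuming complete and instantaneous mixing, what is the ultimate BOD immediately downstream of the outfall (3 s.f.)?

Flow-weighted mixing: C = (Q_r C_r + Q_w C_w)/(Q_r + Q_w)
= (11700×5.45 + 2420×43.7)/(11700 + 2420) = 169500/14120 = 12.01 mg/L.

12.0 mg/L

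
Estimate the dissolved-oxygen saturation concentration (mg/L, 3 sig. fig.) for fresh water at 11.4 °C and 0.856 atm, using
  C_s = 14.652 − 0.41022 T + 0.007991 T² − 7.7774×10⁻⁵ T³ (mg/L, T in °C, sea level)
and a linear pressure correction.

C_s ≈ 9.33 mg/L

At sea level: C_s = 14.652 − 0.41022×11.4 + 0.007991×11.4² − 7.7774×10⁻⁵×11.4³ = 10.90 mg/L.
Pressure correction: C_s' = 10.90 × 0.856 = 9.329 mg/L.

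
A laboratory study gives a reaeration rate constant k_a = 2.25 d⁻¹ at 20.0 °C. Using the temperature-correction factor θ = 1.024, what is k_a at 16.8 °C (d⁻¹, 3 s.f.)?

k_a(T₂) = k_a(T₁) · θ^(T₂−T₁) = 2.25 × 1.024^(16.8−20.0)
= 2.25 × 1.024^-3.20 = 2.25 × 0.9269 = 2.086 d⁻¹.

k_a ≈ 2.09 d⁻¹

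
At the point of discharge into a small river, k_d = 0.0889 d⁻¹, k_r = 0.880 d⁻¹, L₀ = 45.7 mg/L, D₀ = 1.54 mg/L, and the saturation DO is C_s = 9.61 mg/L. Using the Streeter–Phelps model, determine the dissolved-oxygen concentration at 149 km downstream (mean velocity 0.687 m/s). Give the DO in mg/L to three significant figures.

Travel time t = x/v = 149 km / (0.687 m/s) = 149000 m / 0.687 m/s = 216900 s = 2.510 d.
k_d L₀/(k_r−k_d) = 0.0889×45.7/(0.880−0.0889) = 4.063/0.7911 = 5.136 mg/L.
e^(−k_d t) = e^(−0.0889×2.510) = 0.8000; e^(−k_r t) = e^(−0.880×2.510) = 0.1098.
D = 5.136 × (0.8000 − 0.1098) + 1.54 × 0.1098 = 3.544 + 0.1691 = 3.714 mg/L.
DO = C_s − D = 9.61 − 3.714 = 5.896 mg/L.

DO ≈ 5.90 mg/L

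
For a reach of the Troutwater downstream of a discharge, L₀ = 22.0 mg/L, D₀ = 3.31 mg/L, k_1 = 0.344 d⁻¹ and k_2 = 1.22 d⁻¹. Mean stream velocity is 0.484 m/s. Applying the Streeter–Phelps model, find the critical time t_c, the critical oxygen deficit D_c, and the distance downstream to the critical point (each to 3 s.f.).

t_c ≈ 0.894 d; D_c ≈ 4.56 mg/L; x_c ≈ 37.4 km

t_c = [1/(k_2−k_1)] ln[(k_2/k_1)(1 − D₀(k_2−k_1)/(k_1 L₀))]
= [1/(1.22−0.344)] ln[(1.22/0.344)(1 − 3.31×0.8760/(0.344×22.0))]
= (1/0.8760) ln[3.547 × 0.6169] = 1.142 × ln(2.188) = 1.142 × 0.7829 = 0.8937 d.
L(t_c) = L₀ e^(−k_1 t_c) = 22.0 × 0.7353 = 16.18 mg/L, and at the critical point k_2 D_c = k_1 L, so D_c = (0.344/1.22) × 16.18 = 4.562 mg/L.
x_c = v t_c = 0.484 m/s × 0.8937 d × 86400 s/d = 37370 m ≈ 37.4 km.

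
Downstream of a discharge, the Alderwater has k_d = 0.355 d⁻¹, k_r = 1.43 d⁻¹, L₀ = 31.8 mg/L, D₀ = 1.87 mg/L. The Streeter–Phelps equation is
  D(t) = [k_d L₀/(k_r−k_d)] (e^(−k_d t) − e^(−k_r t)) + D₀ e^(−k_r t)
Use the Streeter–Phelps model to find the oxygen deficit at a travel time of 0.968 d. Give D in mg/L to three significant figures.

k_d L₀/(k_r−k_d) = 0.355×31.8/(1.43−0.355) = 11.29/1.075 = 10.50 mg/L.
e^(−k_d t) = e^(−0.355×0.9680) = 0.7092; e^(−k_r t) = e^(−1.43×0.9680) = 0.2505.
D = 10.50 × (0.7092 − 0.2505) + 1.87 × 0.2505 = 4.817 + 0.4685 = 5.285 mg/L.

D ≈ 5.29 mg/L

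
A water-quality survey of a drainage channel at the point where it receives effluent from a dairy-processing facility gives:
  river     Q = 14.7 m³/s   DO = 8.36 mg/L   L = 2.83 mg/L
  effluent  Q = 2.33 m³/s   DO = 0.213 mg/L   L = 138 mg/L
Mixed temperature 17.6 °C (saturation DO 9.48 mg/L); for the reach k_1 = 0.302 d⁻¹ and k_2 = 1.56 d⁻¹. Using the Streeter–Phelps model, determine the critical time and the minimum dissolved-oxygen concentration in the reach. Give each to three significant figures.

t_c ≈ 0.849 d; minimum DO ≈ 6.29 mg/L

Mixed DO = (14.7×8.36 + 2.33×0.213)/(14.7+2.33) = 123.4/17.03 = 7.245 mg/L.
Mixed L₀ = (14.7×2.83 + 2.33×138)/(17.03) = 363.1/17.03 = 21.32 mg/L.
Initial deficit D₀ = C_s − DO₀ = 9.48 − 7.245 = 2.235 mg/L.
t_c = (1/1.258) ln[(1.56/0.302)(1 − 2.235×1.258/(0.302×21.32))] = 0.7949 × ln(2.911) = 0.8493 d.
D_c = (0.302/1.56) × 21.32 × e^(−0.302×0.8493) = 0.1936 × 21.32 × 0.7738 = 3.194 mg/L.
Minimum DO = 9.48 − 3.194 = 6.286 mg/L.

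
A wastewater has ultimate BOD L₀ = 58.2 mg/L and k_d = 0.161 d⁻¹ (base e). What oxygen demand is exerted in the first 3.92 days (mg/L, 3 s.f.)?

y ≈ 27.2 mg/L

y_t = L₀(1 − e^(−k_d t)) = 58.2 × (1 − e^(−0.161×3.92))
= 58.2 × (1 − 0.5320) = 58.2 × 0.4680 = 27.24 mg/L.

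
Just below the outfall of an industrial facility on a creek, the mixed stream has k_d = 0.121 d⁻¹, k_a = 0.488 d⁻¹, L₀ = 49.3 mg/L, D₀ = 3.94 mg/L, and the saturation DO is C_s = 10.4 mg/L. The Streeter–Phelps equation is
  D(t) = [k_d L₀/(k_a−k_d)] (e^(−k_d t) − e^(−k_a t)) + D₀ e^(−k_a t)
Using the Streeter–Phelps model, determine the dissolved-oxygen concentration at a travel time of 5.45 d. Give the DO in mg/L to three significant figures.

DO ≈ 2.86 mg/L

k_d L₀/(k_a−k_d) = 0.121×49.3/(0.488−0.121) = 5.965/0.3670 = 16.25 mg/L.
e^(−k_d t) = e^(−0.121×5.450) = 0.5171; e^(−k_a t) = e^(−0.488×5.450) = 0.06998.
D = 16.25 × (0.5171 − 0.06998) + 3.94 × 0.06998 = 7.268 + 0.2757 = 7.544 mg/L.
DO = C_s − D = 10.4 − 7.544 = 2.856 mg/L.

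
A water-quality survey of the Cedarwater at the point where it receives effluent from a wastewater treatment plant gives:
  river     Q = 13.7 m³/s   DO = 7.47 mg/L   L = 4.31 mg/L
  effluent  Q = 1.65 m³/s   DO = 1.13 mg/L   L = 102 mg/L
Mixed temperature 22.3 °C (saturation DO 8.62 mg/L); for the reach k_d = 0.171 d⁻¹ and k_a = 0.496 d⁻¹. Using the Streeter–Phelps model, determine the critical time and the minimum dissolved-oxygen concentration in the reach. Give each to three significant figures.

t_c ≈ 2.45 d; minimum DO ≈ 5.26 mg/L

Mixed DO = (13.7×7.47 + 1.65×1.13)/(13.7+1.65) = 104.2/15.35 = 6.789 mg/L.
Mixed L₀ = (13.7×4.31 + 1.65×102)/(15.35) = 227.3/15.35 = 14.81 mg/L.
Initial deficit D₀ = C_s − DO₀ = 8.62 − 6.789 = 1.831 mg/L.
t_c = (1/0.3250) ln[(0.496/0.171)(1 − 1.831×0.3250/(0.171×14.81))] = 3.077 × ln(2.219) = 2.452 d.
D_c = (0.171/0.496) × 14.81 × e^(−0.171×2.452) = 0.3448 × 14.81 × 0.6575 = 3.357 mg/L.
Minimum DO = 8.62 − 3.357 = 5.263 mg/L.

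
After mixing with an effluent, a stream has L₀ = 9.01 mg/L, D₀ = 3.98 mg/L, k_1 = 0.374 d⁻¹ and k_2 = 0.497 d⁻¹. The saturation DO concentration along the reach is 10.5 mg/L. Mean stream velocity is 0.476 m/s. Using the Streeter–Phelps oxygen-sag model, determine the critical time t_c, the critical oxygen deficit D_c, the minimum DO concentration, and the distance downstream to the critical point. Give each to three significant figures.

t_c ≈ 1.04 d; D_c ≈ 4.60 mg/L; min DO ≈ 5.90 mg/L; x_c ≈ 42.6 km

t_c = [1/(k_2−k_1)] ln[(k_2/k_1)(1 − D₀(k_2−k_1)/(k_1 L₀))]
= [1/(0.497−0.374)] ln[(0.497/0.374)(1 − 3.98×0.1230/(0.374×9.01))]
= (1/0.1230) ln[1.329 × 0.8547] = 8.130 × ln(1.136) = 8.130 × 0.1274 = 1.035 d.
D_c = (k_1/k_2) L₀ e^(−k_1 t_c) = (0.374/0.497) × 9.01 × e^(−0.374×1.035) = 0.7525 × 9.01 × 0.6789 = 4.603 mg/L.
Minimum DO = C_s − D_c = 10.5 − 4.603 = 5.897 mg/L.
x_c = v t_c = 0.476 m/s × 1.035 d × 86400 s/d = 42580 m ≈ 42.6 km.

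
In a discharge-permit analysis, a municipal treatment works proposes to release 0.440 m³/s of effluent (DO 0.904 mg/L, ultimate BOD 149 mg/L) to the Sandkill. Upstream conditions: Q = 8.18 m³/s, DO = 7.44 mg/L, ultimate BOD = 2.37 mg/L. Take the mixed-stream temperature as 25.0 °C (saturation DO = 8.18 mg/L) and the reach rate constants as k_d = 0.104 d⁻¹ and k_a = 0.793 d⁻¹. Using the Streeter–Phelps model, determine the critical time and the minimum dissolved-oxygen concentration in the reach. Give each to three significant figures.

Mixed DO = (8.18×7.44 + 0.440×0.904)/(8.18+0.440) = 61.26/8.620 = 7.106 mg/L.
Mixed L₀ = (8.18×2.37 + 0.440×149)/(8.620) = 84.95/8.620 = 9.855 mg/L.
Initial deficit D₀ = C_s − DO₀ = 8.18 − 7.106 = 1.074 mg/L.
t_c = (1/0.6890) ln[(0.793/0.104)(1 − 1.074×0.6890/(0.104×9.855))] = 1.451 × ln(2.121) = 1.092 d.
D_c = (0.104/0.793) × 9.855 × e^(−0.104×1.092) = 0.1311 × 9.855 × 0.8927 = 1.154 mg/L.
Minimum DO = 8.18 − 1.154 = 7.026 mg/L.

t_c ≈ 1.09 d; minimum DO ≈ 7.03 mg/L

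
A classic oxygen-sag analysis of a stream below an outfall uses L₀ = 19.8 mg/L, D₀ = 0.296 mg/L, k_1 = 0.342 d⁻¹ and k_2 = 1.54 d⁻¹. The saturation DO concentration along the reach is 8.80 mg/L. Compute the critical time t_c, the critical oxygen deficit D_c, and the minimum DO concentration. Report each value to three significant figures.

With k_2/k_1 = 4.503 and 1 − D₀(k_2−k_1)/(k_1 L₀) = 0.9476,
t_c = ln(4.503 × 0.9476) / (1.54 − 0.342) = ln(4.267) / 1.198 = 1.451/1.198 = 1.211 d.
D_c = (k_1/k_2) L₀ e^(−k_1 t_c) = (0.342/1.54) × 19.8 × e^(−0.342×1.211) = 0.2221 × 19.8 × 0.6609 = 2.906 mg/L.
Minimum DO = C_s − D_c = 8.80 − 2.906 = 5.894 mg/L.

t_c ≈ 1.21 d; D_c ≈ 2.91 mg/L; min DO ≈ 5.89 mg/L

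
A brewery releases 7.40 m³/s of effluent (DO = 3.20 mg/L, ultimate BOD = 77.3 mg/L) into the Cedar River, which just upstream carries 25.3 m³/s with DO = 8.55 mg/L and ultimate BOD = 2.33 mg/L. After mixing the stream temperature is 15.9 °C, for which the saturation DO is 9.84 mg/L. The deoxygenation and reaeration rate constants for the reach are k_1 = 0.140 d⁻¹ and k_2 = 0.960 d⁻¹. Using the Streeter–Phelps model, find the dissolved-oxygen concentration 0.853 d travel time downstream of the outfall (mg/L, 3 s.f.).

Mixed DO = (25.3×8.55 + 7.40×3.20)/(25.3+7.40) = 240.0/32.70 = 7.339 mg/L.
Mixed L₀ = (25.3×2.33 + 7.40×77.3)/(32.70) = 631.0/32.70 = 19.30 mg/L.
Initial deficit D₀ = C_s − DO₀ = 9.84 − 7.339 = 2.501 mg/L.
D(0.853) = [0.140×19.30/(0.960−0.140)](e^(−0.140×0.853) − e^(−0.960×0.853)) + 2.501 e^(−0.960×0.853)
= 3.294 × (0.8874 − 0.4409) + 2.501 × 0.4409 = 2.574 mg/L.
DO = 9.84 − 2.574 = 7.266 mg/L.

DO ≈ 7.27 mg/L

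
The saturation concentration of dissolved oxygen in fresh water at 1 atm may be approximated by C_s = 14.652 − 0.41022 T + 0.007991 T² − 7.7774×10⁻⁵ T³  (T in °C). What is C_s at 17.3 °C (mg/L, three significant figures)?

C_s ≈ 9.54 mg/L

C_s = 14.652 − 0.41022×17.3 + 0.007991×17.3² − 7.7774×10⁻⁵×17.3³ = 9.544 mg/L.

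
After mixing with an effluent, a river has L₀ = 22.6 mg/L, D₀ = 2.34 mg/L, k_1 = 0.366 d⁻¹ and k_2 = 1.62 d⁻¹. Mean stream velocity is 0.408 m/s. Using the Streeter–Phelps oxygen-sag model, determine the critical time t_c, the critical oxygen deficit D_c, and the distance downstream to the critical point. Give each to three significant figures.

t_c ≈ 0.837 d; D_c ≈ 3.76 mg/L; x_c ≈ 29.5 km

At the critical point dD/dt = 0, so k_1 L₀ e^(−k_1 t) = k_2 D. Substituting D(t) from the Streeter–Phelps equation and solving for t gives
t_c = ln[(k_2/k_1)(1 − D₀(k_2−k_1)/(k_1 L₀))] / (k_2−k_1).
Here k_2−k_1 = 1.254 d⁻¹ and 1 − D₀(k_2−k_1)/(k_1 L₀) = 1 − 2.34×1.254/(0.366×22.6) = 0.6452, so
t_c = ln(4.426 × 0.6452) / 1.254 = 1.049 / 1.254 = 0.8369 d.
D_c = (k_1/k_2) L₀ e^(−k_1 t_c) = (0.366/1.62) × 22.6 × e^(−0.366×0.8369) = 0.2259 × 22.6 × 0.7362 = 3.759 mg/L.
x_c = v t_c = 0.408 m/s × 0.8369 d × 86400 s/d = 29500 m ≈ 29.5 km.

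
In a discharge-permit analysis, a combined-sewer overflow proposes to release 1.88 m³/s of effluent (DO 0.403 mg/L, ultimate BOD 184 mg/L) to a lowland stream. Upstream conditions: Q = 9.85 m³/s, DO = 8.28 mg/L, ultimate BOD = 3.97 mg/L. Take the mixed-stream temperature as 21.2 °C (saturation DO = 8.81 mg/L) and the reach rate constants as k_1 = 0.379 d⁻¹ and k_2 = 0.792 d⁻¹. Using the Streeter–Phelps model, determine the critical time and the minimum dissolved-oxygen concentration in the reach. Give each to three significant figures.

Mixed DO = (9.85×8.28 + 1.88×0.403)/(9.85+1.88) = 82.32/11.73 = 7.018 mg/L.
Mixed L₀ = (9.85×3.97 + 1.88×184)/(11.73) = 385.0/11.73 = 32.82 mg/L.
Initial deficit D₀ = C_s − DO₀ = 8.81 − 7.018 = 1.792 mg/L.
t_c = (1/0.4130) ln[(0.792/0.379)(1 − 1.792×0.4130/(0.379×32.82))] = 2.421 × ln(1.965) = 1.636 d.
D_c = (0.379/0.792) × 32.82 × e^(−0.379×1.636) = 0.4785 × 32.82 × 0.5379 = 8.449 mg/L.
Minimum DO = 8.81 − 8.449 = 0.3607 mg/L.

t_c ≈ 1.64 d; minimum DO ≈ 0.361 mg/L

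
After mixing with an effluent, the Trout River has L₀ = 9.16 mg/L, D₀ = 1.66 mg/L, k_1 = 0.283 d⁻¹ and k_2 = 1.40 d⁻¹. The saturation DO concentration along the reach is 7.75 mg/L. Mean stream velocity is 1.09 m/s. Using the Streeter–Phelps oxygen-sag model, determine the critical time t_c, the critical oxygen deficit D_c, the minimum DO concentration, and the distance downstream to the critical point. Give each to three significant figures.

At the critical point dD/dt = 0, so k_1 L₀ e^(−k_1 t) = k_2 D. Substituting D(t) from the Streeter–Phelps equation and solving for t gives
t_c = ln[(k_2/k_1)(1 − D₀(k_2−k_1)/(k_1 L₀))] / (k_2−k_1).
Here k_2−k_1 = 1.117 d⁻¹ and 1 − D₀(k_2−k_1)/(k_1 L₀) = 1 − 1.66×1.117/(0.283×9.16) = 0.2847, so
t_c = ln(4.947 × 0.2847) / 1.117 = 0.3425 / 1.117 = 0.3066 d.
L(t_c) = L₀ e^(−k_1 t_c) = 9.16 × 0.9169 = 8.399 mg/L, and at the critical point k_2 D_c = k_1 L, so D_c = (0.283/1.40) × 8.399 = 1.698 mg/L.
Minimum DO = C_s − D_c = 7.75 − 1.698 = 6.052 mg/L.
x_c = v t_c = 1.09 m/s × 0.3066 d × 86400 s/d = 28880 m ≈ 28.9 km.

t_c ≈ 0.307 d; D_c ≈ 1.70 mg/L; min DO ≈ 6.05 mg/L; x_c ≈ 28.9 km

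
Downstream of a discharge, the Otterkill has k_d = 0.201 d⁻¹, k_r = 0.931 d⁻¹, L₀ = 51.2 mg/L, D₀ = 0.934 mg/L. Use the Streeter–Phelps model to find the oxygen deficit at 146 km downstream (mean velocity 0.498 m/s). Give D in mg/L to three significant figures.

Travel time t = x/v = 146 km / (0.498 m/s) = 146000 m / 0.498 m/s = 293200 s = 3.393 d.
k_d L₀/(k_r−k_d) = 0.201×51.2/(0.931−0.201) = 10.29/0.7300 = 14.10 mg/L.
e^(−k_d t) = e^(−0.201×3.393) = 0.5056; e^(−k_r t) = e^(−0.931×3.393) = 0.04247.
D = 14.10 × (0.5056 − 0.04247) + 0.934 × 0.04247 = 6.529 + 0.03966 = 6.569 mg/L.

D ≈ 6.57 mg/L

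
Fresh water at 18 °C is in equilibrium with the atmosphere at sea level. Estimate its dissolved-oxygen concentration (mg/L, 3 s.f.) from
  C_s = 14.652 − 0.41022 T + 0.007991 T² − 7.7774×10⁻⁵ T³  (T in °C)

C_s ≈ 9.40 mg/L

C_s = 14.652 − 0.41022×18 + 0.007991×18² − 7.7774×10⁻⁵×18³ = 9.404 mg/L.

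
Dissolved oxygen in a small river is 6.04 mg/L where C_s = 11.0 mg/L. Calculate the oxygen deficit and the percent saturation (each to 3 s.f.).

D = C_s − C = 11.0 − 6.04 = 4.96 mg/L.
% saturation = 6.04/11.0 × 100 = 54.9 %.

D ≈ 4.96 mg/L; 54.9 % saturation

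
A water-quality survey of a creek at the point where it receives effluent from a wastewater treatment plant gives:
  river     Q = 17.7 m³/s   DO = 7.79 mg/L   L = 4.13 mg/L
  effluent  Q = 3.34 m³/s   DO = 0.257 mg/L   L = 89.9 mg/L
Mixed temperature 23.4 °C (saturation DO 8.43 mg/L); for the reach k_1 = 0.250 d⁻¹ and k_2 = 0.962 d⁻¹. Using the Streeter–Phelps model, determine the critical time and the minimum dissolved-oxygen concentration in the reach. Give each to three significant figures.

Mixed DO = (17.7×7.79 + 3.34×0.257)/(17.7+3.34) = 138.7/21.04 = 6.594 mg/L.
Mixed L₀ = (17.7×4.13 + 3.34×89.9)/(21.04) = 373.4/21.04 = 17.75 mg/L.
Initial deficit D₀ = C_s − DO₀ = 8.43 − 6.594 = 1.836 mg/L.
t_c = (1/0.7120) ln[(0.962/0.250)(1 − 1.836×0.7120/(0.250×17.75))] = 1.404 × ln(2.714) = 1.402 d.
D_c = (0.250/0.962) × 17.75 × e^(−0.250×1.402) = 0.2599 × 17.75 × 0.7043 = 3.248 mg/L.
Minimum DO = 8.43 − 3.248 = 5.182 mg/L.

t_c ≈ 1.40 d; minimum DO ≈ 5.18 mg/L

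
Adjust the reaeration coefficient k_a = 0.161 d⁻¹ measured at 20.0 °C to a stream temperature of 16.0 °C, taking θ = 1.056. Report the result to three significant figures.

k_a ≈ 0.129 d⁻¹

k_a(T₂) = k_a(T₁) · θ^(T₂−T₁) = 0.161 × 1.056^(16.0−20.0)
= 0.161 × 1.056^-4.00 = 0.161 × 0.8042 = 0.1295 d⁻¹.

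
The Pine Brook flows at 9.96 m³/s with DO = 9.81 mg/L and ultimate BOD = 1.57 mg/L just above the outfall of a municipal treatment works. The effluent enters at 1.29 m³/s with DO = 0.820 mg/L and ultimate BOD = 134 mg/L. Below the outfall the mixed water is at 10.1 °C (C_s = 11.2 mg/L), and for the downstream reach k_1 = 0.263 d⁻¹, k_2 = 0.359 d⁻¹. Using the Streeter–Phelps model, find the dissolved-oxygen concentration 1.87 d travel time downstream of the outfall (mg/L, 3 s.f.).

DO ≈ 5.35 mg/L

Mixed DO = (9.96×9.81 + 1.29×0.820)/(9.96+1.29) = 98.77/11.25 = 8.779 mg/L.
Mixed L₀ = (9.96×1.57 + 1.29×134)/(11.25) = 188.5/11.25 = 16.76 mg/L.
Initial deficit D₀ = C_s − DO₀ = 11.2 − 8.779 = 2.421 mg/L.
D(1.87) = [0.263×16.76/(0.359−0.263)](e^(−0.263×1.87) − e^(−0.359×1.87)) + 2.421 e^(−0.359×1.87)
= 45.90 × (0.6115 − 0.5110) + 2.421 × 0.5110 = 5.850 mg/L.
DO = 11.2 − 5.850 = 5.350 mg/L.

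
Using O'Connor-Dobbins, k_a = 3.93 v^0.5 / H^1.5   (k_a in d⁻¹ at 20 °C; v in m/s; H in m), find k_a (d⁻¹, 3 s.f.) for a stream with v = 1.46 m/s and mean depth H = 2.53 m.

k_a = 3.93 × 1.46^0.5 / 2.53^1.5 = 3.93 × 1.208 / 4.024 = 1.180 d⁻¹.

k_a ≈ 1.18 d⁻¹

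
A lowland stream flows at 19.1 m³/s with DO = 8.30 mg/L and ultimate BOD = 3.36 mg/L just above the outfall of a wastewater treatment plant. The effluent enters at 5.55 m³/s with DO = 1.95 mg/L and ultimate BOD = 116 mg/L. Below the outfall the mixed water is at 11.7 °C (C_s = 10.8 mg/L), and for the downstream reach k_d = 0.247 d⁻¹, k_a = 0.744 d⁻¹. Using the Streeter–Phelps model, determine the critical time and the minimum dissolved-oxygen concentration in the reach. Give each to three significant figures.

Mixed DO = (19.1×8.30 + 5.55×1.95)/(19.1+5.55) = 169.4/24.65 = 6.870 mg/L.
Mixed L₀ = (19.1×3.36 + 5.55×116)/(24.65) = 708.0/24.65 = 28.72 mg/L.
Initial deficit D₀ = C_s − DO₀ = 10.8 − 6.870 = 3.930 mg/L.
t_c = (1/0.4970) ln[(0.744/0.247)(1 − 3.930×0.4970/(0.247×28.72))] = 2.012 × ln(2.183) = 1.571 d.
D_c = (0.247/0.744) × 28.72 × e^(−0.247×1.571) = 0.3320 × 28.72 × 0.6784 = 6.469 mg/L.
Minimum DO = 10.8 − 6.469 = 4.331 mg/L.

t_c ≈ 1.57 d; minimum DO ≈ 4.33 mg/L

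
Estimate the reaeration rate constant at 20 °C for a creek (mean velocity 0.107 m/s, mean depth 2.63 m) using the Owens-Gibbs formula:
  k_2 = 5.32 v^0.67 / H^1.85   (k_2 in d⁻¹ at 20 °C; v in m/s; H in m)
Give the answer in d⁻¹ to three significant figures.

k_2 = 5.32 × 0.107^0.67 / 2.63^1.85 = 5.32 × 0.2237 / 5.983 = 0.1989 d⁻¹.

k_2 ≈ 0.199 d⁻¹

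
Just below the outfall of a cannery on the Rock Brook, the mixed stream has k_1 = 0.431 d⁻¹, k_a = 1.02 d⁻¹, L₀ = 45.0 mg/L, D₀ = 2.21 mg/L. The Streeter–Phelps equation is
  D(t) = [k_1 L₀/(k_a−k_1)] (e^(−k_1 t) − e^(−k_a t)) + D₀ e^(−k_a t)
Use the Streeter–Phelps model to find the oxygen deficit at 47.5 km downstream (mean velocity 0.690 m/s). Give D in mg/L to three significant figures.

D ≈ 9.73 mg/L

Travel time t = x/v = 47.5 km / (0.690 m/s) = 47500 m / 0.690 m/s = 68840 s = 0.7968 d.
k_1 L₀/(k_a−k_1) = 0.431×45.0/(1.02−0.431) = 19.39/0.5890 = 32.93 mg/L.
e^(−k_1 t) = e^(−0.431×0.7968) = 0.7094; e^(−k_a t) = e^(−1.02×0.7968) = 0.4437.
D = 32.93 × (0.7094 − 0.4437) + 2.21 × 0.4437 = 8.749 + 0.9805 = 9.729 mg/L.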